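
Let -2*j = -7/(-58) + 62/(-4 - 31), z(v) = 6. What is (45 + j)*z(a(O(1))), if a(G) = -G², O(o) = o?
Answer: 558153/2030 ≈ 274.95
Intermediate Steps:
j = 3351/4060 (j = -(-7/(-58) + 62/(-4 - 31))/2 = -(-7*(-1/58) + 62/(-35))/2 = -(7/58 + 62*(-1/35))/2 = -(7/58 - 62/35)/2 = -½*(-3351/2030) = 3351/4060 ≈ 0.82537)
(45 + j)*z(a(O(1))) = (45 + 3351/4060)*6 = (186051/4060)*6 = 558153/2030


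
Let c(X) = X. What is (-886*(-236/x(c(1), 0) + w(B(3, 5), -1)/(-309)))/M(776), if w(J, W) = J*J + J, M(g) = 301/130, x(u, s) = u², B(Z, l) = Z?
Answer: 2800256160/31003 ≈ 90322.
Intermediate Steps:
M(g) = 301/130 (M(g) = 301*(1/130) = 301/130)
w(J, W) = J + J² (w(J, W) = J² + J = J + J²)
(-886*(-236/x(c(1), 0) + w(B(3, 5), -1)/(-309)))/M(776) = (-886*(-236/(1²) + (3*(1 + 3))/(-309)))/(301/130) = -886*(-236/1 + (3*4)*(-1/309))*(130/301) = -886*(-236*1 + 12*(-1/309))*(130/301) = -886*(-236 - 4/103)*(130/301) = -886*(-24312/103)*(130/301) = (21540432/103)*(130/301) = 2800256160/31003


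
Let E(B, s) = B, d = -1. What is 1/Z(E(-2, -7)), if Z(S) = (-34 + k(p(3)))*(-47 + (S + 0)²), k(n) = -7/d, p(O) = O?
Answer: 1/1161 ≈ 0.00086133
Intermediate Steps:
k(n) = 7 (k(n) = -7/(-1) = -7*(-1) = 7)
Z(S) = 1269 - 27*S² (Z(S) = (-34 + 7)*(-47 + (S + 0)²) = -27*(-47 + S²) = 1269 - 27*S²)
1/Z(E(-2, -7)) = 1/(1269 - 27*(-2)²) = 1/(1269 - 27*4) = 1/(1269 - 108) = 1/1161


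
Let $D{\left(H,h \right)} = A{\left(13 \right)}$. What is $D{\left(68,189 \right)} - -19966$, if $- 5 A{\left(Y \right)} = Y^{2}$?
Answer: $\frac{99661}{5} \approx 19932.0$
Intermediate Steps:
$A{\left(Y \right)} = - \frac{Y^{2}}{5}$
$D{\left(H,h \right)} = - \frac{169}{5}$ ($D{\left(H,h \right)} = - \frac{13^{2}}{5} = \left(- \frac{1}{5}\right) 169 = - \frac{169}{5}$)
$D{\left(68,189 \right)} - -19966 = - \frac{169}{5} - -19966 = - \frac{169}{5} + 19966 = \frac{99661}{5}$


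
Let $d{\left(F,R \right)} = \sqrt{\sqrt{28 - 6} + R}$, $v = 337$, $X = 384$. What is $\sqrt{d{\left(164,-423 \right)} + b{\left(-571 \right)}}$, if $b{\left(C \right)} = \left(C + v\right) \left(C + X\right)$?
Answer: $\sqrt{43758 + i \sqrt{423 - \sqrt{22}}} \approx 209.18 + 0.0489 i$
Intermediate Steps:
$d{\left(F,R \right)} = \sqrt{R + \sqrt{22}}$ ($d{\left(F,R \right)} = \sqrt{\sqrt{22} + R} = \sqrt{R + \sqrt{22}}$)
$b{\left(C \right)} = \left(337 + C\right) \left(384 + C\right)$ ($b{\left(C \right)} = \left(C + 337\right) \left(C + 384\right) = \left(337 + C\right) \left(384 + C\right)$)
$\sqrt{d{\left(164,-423 \right)} + b{\left(-571 \right)}} = \sqrt{\sqrt{-423 + \sqrt{22}} + \left(129408 + \left(-571\right)^{2} + 721 \left(-571\right)\right)} = \sqrt{\sqrt{-423 + \sqrt{22}} + \left(129408 + 326041 - 411691\right)} = \sqrt{\sqrt{-423 + \sqrt{22}} + 43758} = \sqrt{43758 + \sqrt{-423 + \sqrt{22}}}$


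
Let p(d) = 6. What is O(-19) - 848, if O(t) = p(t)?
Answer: -842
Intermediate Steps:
O(t) = 6
O(-19) - 848 = 6 - 848 = -842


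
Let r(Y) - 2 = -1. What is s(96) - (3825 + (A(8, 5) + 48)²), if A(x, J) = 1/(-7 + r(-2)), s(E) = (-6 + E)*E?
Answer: 90971/36 ≈ 2527.0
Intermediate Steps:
s(E) = E*(-6 + E)
r(Y) = 1 (r(Y) = 2 - 1 = 1)
A(x, J) = -⅙ (A(x, J) = 1/(-7 + 1) = 1/(-6) = -⅙)
s(96) - (3825 + (A(8, 5) + 48)²) = 96*(-6 + 96) - (3825 + (-⅙ + 48)²) = 96*90 - (3825 + (287/6)²) = 8640 - (3825 + 82369/36) = 8640 - 1*220069/36 = 8640 - 220069/36 = 90971/36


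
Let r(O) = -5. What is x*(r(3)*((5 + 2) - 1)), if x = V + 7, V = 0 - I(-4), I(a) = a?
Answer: -330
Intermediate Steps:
V = 4 (V = 0 - 1*(-4) = 0 + 4 = 4)
x = 11 (x = 4 + 7 = 11)
x*(r(3)*((5 + 2) - 1)) = 11*(-5*((5 + 2) - 1)) = 11*(-5*(7 - 1)) = 11*(-5*6) = 11*(-30) = -330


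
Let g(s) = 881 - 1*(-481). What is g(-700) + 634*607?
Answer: 386200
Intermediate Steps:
g(s) = 1362 (g(s) = 881 + 481 = 1362)
g(-700) + 634*607 = 1362 + 634*607 = 1362 + 384838 = 386200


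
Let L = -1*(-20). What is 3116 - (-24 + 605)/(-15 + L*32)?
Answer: 1946919/625 ≈ 3115.1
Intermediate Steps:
L = 20
3116 - (-24 + 605)/(-15 + L*32) = 3116 - (-24 + 605)/(-15 + 20*32) = 3116 - 581/(-15 + 640) = 3116 - 581/625 = 1946919/625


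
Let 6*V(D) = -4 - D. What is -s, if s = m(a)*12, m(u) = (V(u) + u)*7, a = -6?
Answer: 476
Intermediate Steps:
V(D) = -2/3 - D/6 (V(D) = (-4 - D)/6 = -2/3 - D/6)
m(u) = -14/3 + 35*u/6 (m(u) = ((-2/3 - u/6) + u)*7 = (-2/3 + 5*u/6)*7 = -14/3 + 35*u/6)
s = -476 (s = (-14/3 + (35/6)*(-6))*12 = (-14/3 - 35)*12 = -119/3*12 = -476)
-s = -1*(-476) = 476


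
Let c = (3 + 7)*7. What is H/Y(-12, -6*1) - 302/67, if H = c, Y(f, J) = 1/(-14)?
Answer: -65962/67 ≈ -984.51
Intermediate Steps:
Y(f, J) = -1/14
c = 70 (c = 10*7 = 70)
H = 70
H/Y(-12, -6*1) - 302/67 = 70/(-1/14) - 302/67 = 70*(-14) - 302*1/67 = -980 - 302/67 = -65962/67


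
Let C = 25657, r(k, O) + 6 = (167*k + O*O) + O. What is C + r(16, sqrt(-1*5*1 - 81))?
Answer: 28237 + I*sqrt(86) ≈ 28237.0 + 9.2736*I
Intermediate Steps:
r(k, O) = -6 + O + O**2 + 167*k (r(k, O) = -6 + ((167*k + O*O) + O) = -6 + ((167*k + O**2) + O) = -6 + ((O**2 + 167*k) + O) = -6 + (O + O**2 + 167*k) = -6 + O + O**2 + 167*k)
C + r(16, sqrt(-1*5*1 - 81)) = 25657 + (-6 + sqrt(-1*5*1 - 81) + (sqrt(-1*5*1 - 81))**2 + 167*16) = 25657 + (-6 + sqrt(-5*1 - 81) + (sqrt(-5*1 - 81))**2 + 2672) = 25657 + (-6 + sqrt(-5 - 81) + (sqrt(-5 - 81))**2 + 2672) = 25657 + (-6 + sqrt(-86) + (sqrt(-86))**2 + 2672) = 25657 + (-6 + I*sqrt(86) + (I*sqrt(86))**2 + 2672) = 25657 + (-6 + I*sqrt(86) - 86 + 2672) = 25657 + (2580 + I*sqrt(86)) = 28237 + I*sqrt(86)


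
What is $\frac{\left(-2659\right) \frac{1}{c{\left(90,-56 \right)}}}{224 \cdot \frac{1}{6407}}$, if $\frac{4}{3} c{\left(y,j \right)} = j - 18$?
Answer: $\frac{17036213}{12432} \approx 1370.4$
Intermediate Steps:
$c{\left(y,j \right)} = - \frac{27}{2} + \frac{3 j}{4}$ ($c{\left(y,j \right)} = \frac{3 \left(j - 18\right)}{4} = \frac{3 \left(-18 + j\right)}{4} = - \frac{27}{2} + \frac{3 j}{4}$)
$\frac{\left(-2659\right) \frac{1}{c{\left(90,-56 \right)}}}{224 \cdot \frac{1}{6407}} = \frac{\left(-2659\right) \frac{1}{- \frac{27}{2} + \frac{3}{4} \left(-56\right)}}{224 \cdot \frac{1}{6407}} = \frac{\left(-2659\right) \frac{1}{- \frac{27}{2} - 42}}{224 \cdot \frac{1}{6407}} = \frac{\left(-2659\right) \frac{1}{- \frac{111}{2}}}{\frac{224}{6407}} = \left(-2659\right) \left(- \frac{2}{111}\right) \frac{6407}{224} = \frac{5318}{111} \cdot \frac{6407}{224} = \frac{17036213}{12432}$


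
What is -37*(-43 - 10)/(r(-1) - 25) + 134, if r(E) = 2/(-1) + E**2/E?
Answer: 1791/28 ≈ 63.964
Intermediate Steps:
r(E) = -2 + E (r(E) = 2*(-1) + E = -2 + E)
-37*(-43 - 10)/(r(-1) - 25) + 134 = -37*(-43 - 10)/((-2 - 1) - 25) + 134 = -(-1961)/(-3 - 25) + 134 = -(-1961)/(-28) + 134 = -(-1961)*(-1)/28 + 134 = -37*53/28 + 134 = -1961/28 + 134 = 1791/28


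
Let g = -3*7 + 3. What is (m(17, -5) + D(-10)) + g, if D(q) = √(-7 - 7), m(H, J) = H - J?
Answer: 4 + I*√14 ≈ 4.0 + 3.7417*I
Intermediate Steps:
D(q) = I*√14 (D(q) = √(-14) = I*√14)
g = -18 (g = -21 + 3 = -18)
(m(17, -5) + D(-10)) + g = ((17 - 1*(-5)) + I*√14) - 18 = ((17 + 5) + I*√14) - 18 = (22 + I*√14) - 18 = 4 + I*√14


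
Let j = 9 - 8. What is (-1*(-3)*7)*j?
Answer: 21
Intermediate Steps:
j = 1
(-1*(-3)*7)*j = (-1*(-3)*7)*1 = (3*7)*1 = 21*1 = 21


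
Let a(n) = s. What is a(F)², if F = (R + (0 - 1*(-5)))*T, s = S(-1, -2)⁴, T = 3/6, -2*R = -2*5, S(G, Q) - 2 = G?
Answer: 1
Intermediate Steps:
S(G, Q) = 2 + G
R = 5 (R = -(-1)*5 = -½*(-10) = 5)
T = ½ (T = 3*(⅙) = ½ ≈ 0.50000)
s = 1 (s = (2 - 1)⁴ = 1⁴ = 1)
F = 5 (F = (5 + (0 - 1*(-5)))*(½) = (5 + (0 + 5))*(½) = (5 + 5)*(½) = 10*(½) = 5)
a(n) = 1
a(F)² = 1² = 1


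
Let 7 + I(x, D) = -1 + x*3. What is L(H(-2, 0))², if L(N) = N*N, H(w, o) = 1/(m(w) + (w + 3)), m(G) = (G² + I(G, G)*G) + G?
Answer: 1/923521 ≈ 1.0828e-6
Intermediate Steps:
I(x, D) = -8 + 3*x (I(x, D) = -7 + (-1 + x*3) = -7 + (-1 + 3*x) = -8 + 3*x)
m(G) = G + G² + G*(-8 + 3*G) (m(G) = (G² + (-8 + 3*G)*G) + G = (G² + G*(-8 + 3*G)) + G = G + G² + G*(-8 + 3*G))
H(w, o) = 1/(3 + w + w*(-7 + 4*w)) (H(w, o) = 1/(w*(-7 + 4*w) + (w + 3)) = 1/(w*(-7 + 4*w) + (3 + w)) = 1/(3 + w + w*(-7 + 4*w)))
L(N) = N²
L(H(-2, 0))² = ((1/(3 - 2 - 2*(-7 + 4*(-2))))²)² = ((1/(3 - 2 - 2*(-7 - 8)))²)² = ((1/(3 - 2 - 2*(-15)))²)² = ((1/(3 - 2 + 30))²)² = ((1/31)²)² = (1/961)² = 1/923521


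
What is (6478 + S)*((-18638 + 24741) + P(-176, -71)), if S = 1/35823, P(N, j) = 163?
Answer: 1454096701070/35823 ≈ 4.0591e+7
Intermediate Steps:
S = 1/35823 ≈ 2.7915e-5
(6478 + S)*((-18638 + 24741) + P(-176, -71)) = (6478 + 1/35823)*((-18638 + 24741) + 163) = 232061395*(6103 + 163)/35823 = (232061395/35823)*6266 = 1454096701070/35823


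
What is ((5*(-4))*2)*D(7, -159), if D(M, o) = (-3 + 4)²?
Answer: -40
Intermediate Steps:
D(M, o) = 1 (D(M, o) = 1² = 1)
((5*(-4))*2)*D(7, -159) = ((5*(-4))*2)*1 = -20*2*1 = -40*1 = -40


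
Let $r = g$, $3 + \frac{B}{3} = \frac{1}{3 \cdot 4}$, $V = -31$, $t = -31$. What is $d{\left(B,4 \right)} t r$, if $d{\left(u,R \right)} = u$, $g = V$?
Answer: $- \frac{33635}{4} \approx -8408.8$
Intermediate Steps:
$B = - \frac{35}{4}$ ($B = -9 + \frac{3}{3 \cdot 4} = -9 + \frac{3}{12} = -9 + 3 \cdot \frac{1}{12} = -9 + \frac{1}{4} = - \frac{35}{4} \approx -8.75$)
$g = -31$
$r = -31$
$d{\left(B,4 \right)} t r = \left(- \frac{35}{4}\right) \left(-31\right) \left(-31\right) = \frac{1085}{4} \left(-31\right) = - \frac{33635}{4}$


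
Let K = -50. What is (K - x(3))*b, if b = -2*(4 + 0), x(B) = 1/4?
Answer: 402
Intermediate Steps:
x(B) = 1/4
b = -8 (b = -2*4 = -8)
(K - x(3))*b = (-50 - 1*1/4)*(-8) = (-50 - 1/4)*(-8) = -201/4*(-8) = 402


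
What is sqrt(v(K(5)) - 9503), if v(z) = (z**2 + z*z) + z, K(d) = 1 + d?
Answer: 5*I*sqrt(377) ≈ 97.082*I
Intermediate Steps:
v(z) = z + 2*z**2 (v(z) = (z**2 + z**2) + z = 2*z**2 + z = z + 2*z**2)
sqrt(v(K(5)) - 9503) = sqrt((1 + 5)*(1 + 2*(1 + 5)) - 9503) = sqrt(6*(1 + 2*6) - 9503) = sqrt(6*(1 + 12) - 9503) = sqrt(6*13 - 9503) = sqrt(78 - 9503) = sqrt(-9425) = 5*I*sqrt(377)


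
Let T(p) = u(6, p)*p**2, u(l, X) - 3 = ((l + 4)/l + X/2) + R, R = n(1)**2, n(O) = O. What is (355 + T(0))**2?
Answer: 126025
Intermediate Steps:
R = 1 (R = 1**2 = 1)
u(l, X) = 4 + X/2 + (4 + l)/l (u(l, X) = 3 + (((l + 4)/l + X/2) + 1) = 3 + (((4 + l)/l + X*(1/2)) + 1) = 3 + (((4 + l)/l + X/2) + 1) = 3 + ((X/2 + (4 + l)/l) + 1) = 3 + (1 + X/2 + (4 + l)/l) = 4 + X/2 + (4 + l)/l)
T(p) = p**2*(17/3 + p/2) (T(p) = (5 + p/2 + 4/6)*p**2 = (5 + p/2 + 4*(1/6))*p**2 = (5 + p/2 + 2/3)*p**2 = (17/3 + p/2)*p**2 = p**2*(17/3 + p/2))
(355 + T(0))**2 = (355 + (1/6)*0**2*(34 + 3*0))**2 = (355 + (1/6)*0*(34 + 0))**2 = (355 + (1/6)*0*34)**2 = (355 + 0)**2 = 355**2 = 126025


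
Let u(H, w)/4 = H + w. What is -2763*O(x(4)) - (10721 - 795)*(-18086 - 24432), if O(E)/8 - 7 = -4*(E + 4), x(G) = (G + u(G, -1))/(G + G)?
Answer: 422409436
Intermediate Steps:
u(H, w) = 4*H + 4*w (u(H, w) = 4*(H + w) = 4*H + 4*w)
x(G) = (-4 + 5*G)/(2*G) (x(G) = (G + (4*G + 4*(-1)))/(G + G) = (G + (4*G - 4))/((2*G)) = (G + (-4 + 4*G))*(1/(2*G)) = (-4 + 5*G)*(1/(2*G)) = (-4 + 5*G)/(2*G))
O(E) = -72 - 32*E (O(E) = 56 + 8*(-4*(E + 4)) = 56 + 8*(-4*(4 + E)) = 56 + 8*(-16 - 4*E) = 56 + (-128 - 32*E) = -72 - 32*E)
-2763*O(x(4)) - (10721 - 795)*(-18086 - 24432) = -2763*(-72 - 32*(5/2 - 2/4)) - (10721 - 795)*(-18086 - 24432) = -2763*(-72 - 32*(5/2 - 2*1/4)) - 9926*(-42518) = -2763*(-72 - 32*(5/2 - 1/2)) - 1*(-422033668) = -2763*(-72 - 32*2) + 422033668 = -2763*(-72 - 64) + 422033668 = -2763*(-136) + 422033668 = 375768 + 422033668 = 422409436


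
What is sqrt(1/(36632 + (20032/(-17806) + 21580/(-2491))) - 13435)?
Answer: I*sqrt(2215577878801867680684517695)/406092225570 ≈ 115.91*I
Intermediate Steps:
sqrt(1/(36632 + (20032/(-17806) + 21580/(-2491))) - 13435) = sqrt(1/(36632 + (20032*(-1/17806) + 21580*(-1/2491))) - 13435) = sqrt(1/(36632 + (-10016/8903 - 21580/2491)) - 13435) = sqrt(1/(36632 - 217076596/22177373) - 13435) = sqrt(1/(812184451140/22177373) - 13435) = sqrt(22177373/812184451140 - 13435) = sqrt(-10911698078888527/812184451140) = I*sqrt(2215577878801867680684517695)/406092225570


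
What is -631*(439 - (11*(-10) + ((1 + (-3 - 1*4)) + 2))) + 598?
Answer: -348345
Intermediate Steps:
-631*(439 - (11*(-10) + ((1 + (-3 - 1*4)) + 2))) + 598 = -631*(439 - (-110 + ((1 + (-3 - 4)) + 2))) + 598 = -631*(439 - (-110 + ((1 - 7) + 2))) + 598 = -631*(439 - (-110 + (-6 + 2))) + 598 = -631*(439 - (-110 - 4)) + 598 = -631*(439 - 1*(-114)) + 598 = -631*(439 + 114) + 598 = -631*553 + 598 = -348943 + 598 = -348345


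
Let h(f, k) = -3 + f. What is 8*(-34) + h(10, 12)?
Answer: -265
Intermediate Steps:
8*(-34) + h(10, 12) = 8*(-34) + (-3 + 10) = -272 + 7 = -265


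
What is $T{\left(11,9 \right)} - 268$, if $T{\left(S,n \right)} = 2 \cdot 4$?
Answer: $-260$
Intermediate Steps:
$T{\left(S,n \right)} = 8$
$T{\left(11,9 \right)} - 268 = 8 - 268 = -260$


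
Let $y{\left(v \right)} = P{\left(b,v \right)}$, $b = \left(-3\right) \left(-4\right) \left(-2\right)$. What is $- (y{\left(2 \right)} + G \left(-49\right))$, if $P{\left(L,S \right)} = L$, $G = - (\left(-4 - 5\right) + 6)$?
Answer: $171$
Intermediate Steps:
$b = -24$ ($b = 12 \left(-2\right) = -24$)
$G = 3$ ($G = - (-9 + 6) = \left(-1\right) \left(-3\right) = 3$)
$y{\left(v \right)} = -24$
$- (y{\left(2 \right)} + G \left(-49\right)) = - (-24 + 3 \left(-49\right)) = - (-24 - 147) = \left(-1\right) \left(-171\right) = 171$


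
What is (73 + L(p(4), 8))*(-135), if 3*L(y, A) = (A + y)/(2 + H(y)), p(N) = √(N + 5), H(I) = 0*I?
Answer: -20205/2 ≈ -10103.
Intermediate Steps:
H(I) = 0
p(N) = √(5 + N)
L(y, A) = A/6 + y/6 (L(y, A) = ((A + y)/(2 + 0))/3 = ((A + y)/2)/3 = ((A + y)*(½))/3 = (A/2 + y/2)/3 = A/6 + y/6)
(73 + L(p(4), 8))*(-135) = (73 + ((⅙)*8 + √(5 + 4)/6))*(-135) = (73 + (4/3 + √9/6))*(-135) = (73 + (4/3 + (⅙)*3))*(-135) = (73 + (4/3 + ½))*(-135) = (73 + 11/6)*(-135) = (449/6)*(-135) = -20205/2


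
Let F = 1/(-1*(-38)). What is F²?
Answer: 1/1444 ≈ 0.00069252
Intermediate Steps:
F = 1/38 ≈ 0.026316
F² = (1/38)² = 1/1444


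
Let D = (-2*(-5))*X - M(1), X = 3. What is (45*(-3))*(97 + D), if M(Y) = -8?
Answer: -18225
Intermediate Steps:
D = 38 (D = -2*(-5)*3 - 1*(-8) = 10*3 + 8 = 30 + 8 = 38)
(45*(-3))*(97 + D) = (45*(-3))*(97 + 38) = -135*135 = -18225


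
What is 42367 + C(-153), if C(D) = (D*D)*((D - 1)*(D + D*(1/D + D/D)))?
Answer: 1099563097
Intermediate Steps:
C(D) = D**2*(-1 + D)*(D + D*(1 + 1/D)) (C(D) = D**2*((-1 + D)*(D + D*(1/D + 1))) = D**2*((-1 + D)*(D + D*(1 + 1/D))) = D**2*(-1 + D)*(D + D*(1 + 1/D)))
42367 + C(-153) = 42367 + (-153)**2*(-1 - 1*(-153) + 2*(-153)**2) = 42367 + 23409*(-1 + 153 + 2*23409) = 42367 + 23409*(-1 + 153 + 46818) = 42367 + 23409*46970 = 42367 + 1099520730 = 1099563097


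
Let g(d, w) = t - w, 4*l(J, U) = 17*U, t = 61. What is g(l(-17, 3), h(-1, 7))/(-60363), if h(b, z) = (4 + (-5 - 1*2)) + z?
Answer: -1/1059 ≈ -0.00094429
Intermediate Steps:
h(b, z) = -3 + z (h(b, z) = (4 + (-5 - 2)) + z = (4 - 7) + z = -3 + z)
l(J, U) = 17*U/4 (l(J, U) = (17*U)/4 = 17*U/4)
g(d, w) = 61 - w
g(l(-17, 3), h(-1, 7))/(-60363) = (61 - (-3 + 7))/(-60363) = (61 - 1*4)*(-1/60363) = (61 - 4)*(-1/60363) = 57*(-1/60363) = -1/1059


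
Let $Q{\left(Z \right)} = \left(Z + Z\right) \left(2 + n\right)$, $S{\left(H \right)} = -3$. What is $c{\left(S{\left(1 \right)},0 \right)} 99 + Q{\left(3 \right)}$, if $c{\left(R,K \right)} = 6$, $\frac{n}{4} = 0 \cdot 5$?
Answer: $606$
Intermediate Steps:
$n = 0$ ($n = 4 \cdot 0 \cdot 5 = 4 \cdot 0 = 0$)
$Q{\left(Z \right)} = 4 Z$ ($Q{\left(Z \right)} = \left(Z + Z\right) \left(2 + 0\right) = 2 Z 2 = 4 Z$)
$c{\left(S{\left(1 \right)},0 \right)} 99 + Q{\left(3 \right)} = 6 \cdot 99 + 4 \cdot 3 = 594 + 12 = 606$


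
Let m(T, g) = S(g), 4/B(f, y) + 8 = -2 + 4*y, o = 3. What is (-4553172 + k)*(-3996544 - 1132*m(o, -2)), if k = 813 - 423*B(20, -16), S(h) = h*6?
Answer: 670875591113520/37 ≈ 1.8132e+13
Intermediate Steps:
S(h) = 6*h
B(f, y) = 4/(-10 + 4*y) (B(f, y) = 4/(-8 + (-2 + 4*y)) = 4/(-10 + 4*y))
m(T, g) = 6*g
k = 30927/37 (k = 813 - 846/(-5 + 2*(-16)) = 813 - 846/(-5 - 32) = 813 - 846/(-37) = 813 - 846*(-1)/37 = 813 - 423*(-2/37) = 813 + 846/37 = 30927/37 ≈ 835.87)
(-4553172 + k)*(-3996544 - 1132*m(o, -2)) = (-4553172 + 30927/37)*(-3996544 - 6792*(-2)) = -168436437*(-3996544 - 1132*(-12))/37 = -168436437*(-3996544 + 13584)/37 = -168436437/37*(-3982960) = 670875591113520/37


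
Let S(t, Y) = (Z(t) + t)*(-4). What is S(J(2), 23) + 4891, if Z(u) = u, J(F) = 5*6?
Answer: 4651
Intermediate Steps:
J(F) = 30
S(t, Y) = -8*t (S(t, Y) = (t + t)*(-4) = (2*t)*(-4) = -8*t)
S(J(2), 23) + 4891 = -8*30 + 4891 = -240 + 4891 = 4651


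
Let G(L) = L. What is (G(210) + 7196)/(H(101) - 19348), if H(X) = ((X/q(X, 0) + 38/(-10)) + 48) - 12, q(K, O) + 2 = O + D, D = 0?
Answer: -74060/193663 ≈ -0.38242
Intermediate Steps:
q(K, O) = -2 + O (q(K, O) = -2 + (O + 0) = -2 + O)
H(X) = 161/5 - X/2 (H(X) = ((X/(-2 + 0) + 38/(-10)) + 48) - 12 = ((X/(-2) + 38*(-1/10)) + 48) - 12 = ((X*(-1/2) - 19/5) + 48) - 12 = ((-X/2 - 19/5) + 48) - 12 = ((-19/5 - X/2) + 48) - 12 = (221/5 - X/2) - 12 = 161/5 - X/2)
(G(210) + 7196)/(H(101) - 19348) = (210 + 7196)/((161/5 - 1/2*101) - 19348) = 7406/((161/5 - 101/2) - 19348) = 7406/(-183/10 - 19348) = 7406/(-193663/10) = 7406*(-10/193663) = -74060/193663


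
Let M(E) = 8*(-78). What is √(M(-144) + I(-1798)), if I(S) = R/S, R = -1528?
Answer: 2*I*√125907647/899 ≈ 24.963*I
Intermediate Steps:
M(E) = -624
I(S) = -1528/S
√(M(-144) + I(-1798)) = √(-624 - 1528/(-1798)) = √(-624 - 1528*(-1/1798)) = √(-624 + 764/899) = √(-560212/899) = 2*I*√125907647/899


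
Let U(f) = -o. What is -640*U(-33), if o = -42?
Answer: -26880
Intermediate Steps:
U(f) = 42 (U(f) = -1*(-42) = 42)
-640*U(-33) = -640*42 = -26880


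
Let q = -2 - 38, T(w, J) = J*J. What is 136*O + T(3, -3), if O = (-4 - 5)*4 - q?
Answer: 553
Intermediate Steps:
T(w, J) = J**2
q = -40
O = 4 (O = (-4 - 5)*4 - 1*(-40) = -9*4 + 40 = -36 + 40 = 4)
136*O + T(3, -3) = 136*4 + (-3)**2 = 544 + 9 = 553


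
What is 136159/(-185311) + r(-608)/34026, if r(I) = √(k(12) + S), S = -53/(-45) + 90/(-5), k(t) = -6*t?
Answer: -136159/185311 + I*√19985/510390 ≈ -0.73476 + 0.00027698*I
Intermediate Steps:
S = -757/45 (S = -53*(-1/45) + 90*(-⅕) = 53/45 - 18 = -757/45 ≈ -16.822)
r(I) = I*√19985/15 (r(I) = √(-6*12 - 757/45) = √(-72 - 757/45) = √(-3997/45) = I*√19985/15)
136159/(-185311) + r(-608)/34026 = 136159/(-185311) + (I*√19985/15)/34026 = 136159*(-1/185311) + (I*√19985/15)*(1/34026) = -136159/185311 + I*√19985/510390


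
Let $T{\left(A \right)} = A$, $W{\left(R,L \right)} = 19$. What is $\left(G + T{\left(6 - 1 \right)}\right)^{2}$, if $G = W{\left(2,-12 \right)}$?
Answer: $576$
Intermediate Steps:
$G = 19$
$\left(G + T{\left(6 - 1 \right)}\right)^{2} = \left(19 + \left(6 - 1\right)\right)^{2} = \left(19 + 5\right)^{2} = 24^{2} = 576$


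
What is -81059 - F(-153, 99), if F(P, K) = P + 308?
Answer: -81214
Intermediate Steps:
F(P, K) = 308 + P
-81059 - F(-153, 99) = -81059 - (308 - 153) = -81059 - 1*155 = -81059 - 155 = -81214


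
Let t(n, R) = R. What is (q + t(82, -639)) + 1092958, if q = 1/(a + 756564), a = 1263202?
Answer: 2206228777355/2019766 ≈ 1.0923e+6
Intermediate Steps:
q = 1/2019766 (q = 1/(1263202 + 756564) = 1/2019766 ≈ 4.9511e-7)
(q + t(82, -639)) + 1092958 = (1/2019766 - 639) + 1092958 = -1290630473/2019766 + 1092958 = 2206228777355/2019766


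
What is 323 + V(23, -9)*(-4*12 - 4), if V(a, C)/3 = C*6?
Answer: 8747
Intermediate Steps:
V(a, C) = 18*C (V(a, C) = 3*(C*6) = 3*(6*C) = 18*C)
323 + V(23, -9)*(-4*12 - 4) = 323 + (18*(-9))*(-4*12 - 4) = 323 - 162*(-48 - 4) = 323 - 162*(-52) = 323 + 8424 = 8747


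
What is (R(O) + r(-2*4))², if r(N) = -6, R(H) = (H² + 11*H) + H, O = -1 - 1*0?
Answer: 289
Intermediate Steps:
O = -1 (O = -1 + 0 = -1)
R(H) = H² + 12*H
(R(O) + r(-2*4))² = (-(12 - 1) - 6)² = (-1*11 - 6)² = (-11 - 6)² = (-17)² = 289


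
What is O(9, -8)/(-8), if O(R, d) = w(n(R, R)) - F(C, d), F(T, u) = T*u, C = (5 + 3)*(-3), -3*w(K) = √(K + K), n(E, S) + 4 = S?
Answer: 24 + √10/24 ≈ 24.132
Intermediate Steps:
n(E, S) = -4 + S
w(K) = -√2*√K/3 (w(K) = -√(K + K)/3 = -√2*√K/3)
C = -24 (C = 8*(-3) = -24)
O(R, d) = 24*d - √2*√(-4 + R)/3 (O(R, d) = -√2*√(-4 + R)/3 - (-24)*d = -√2*√(-4 + R)/3 + 24*d = 24*d - √2*√(-4 + R)/3)
O(9, -8)/(-8) = (24*(-8) - √(-8 + 2*9)/3)/(-8) = (-192 - √(-8 + 18)/3)*(-⅛) = (-192 - √10/3)*(-⅛) = 24 + √10/24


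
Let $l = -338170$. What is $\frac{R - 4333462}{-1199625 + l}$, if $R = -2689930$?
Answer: $\frac{7023392}{1537795} \approx 4.5672$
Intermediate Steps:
$\frac{R - 4333462}{-1199625 + l} = \frac{-2689930 - 4333462}{-1199625 - 338170} = - \frac{7023392}{-1537795} = \left(-7023392\right) \left(- \frac{1}{1537795}\right) = \frac{7023392}{1537795}$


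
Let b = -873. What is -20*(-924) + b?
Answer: 17607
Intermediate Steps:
-20*(-924) + b = -20*(-924) - 873 = 18480 - 873 = 17607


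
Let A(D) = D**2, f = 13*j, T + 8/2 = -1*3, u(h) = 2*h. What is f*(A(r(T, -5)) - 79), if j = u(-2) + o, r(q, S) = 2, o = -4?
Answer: 7800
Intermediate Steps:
T = -7 (T = -4 - 1*3 = -4 - 3 = -7)
j = -8 (j = 2*(-2) - 4 = -4 - 4 = -8)
f = -104 (f = 13*(-8) = -104)
f*(A(r(T, -5)) - 79) = -104*(2**2 - 79) = -104*(4 - 79) = -104*(-75) = 7800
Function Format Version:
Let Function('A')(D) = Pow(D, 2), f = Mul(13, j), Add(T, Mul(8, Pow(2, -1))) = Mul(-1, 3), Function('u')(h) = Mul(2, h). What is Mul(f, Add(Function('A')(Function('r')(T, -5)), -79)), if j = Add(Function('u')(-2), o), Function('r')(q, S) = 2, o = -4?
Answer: 7800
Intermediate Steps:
T = -7 (T = Add(-4, Mul(-1, 3)) = Add(-4, -3) = -7)
j = -8 (j = Add(Mul(2, -2), -4) = Add(-4, -4) = -8)
f = -104 (f = Mul(13, -8) = -104)
Mul(f, Add(Function('A')(Function('r')(T, -5)), -79)) = Mul(-104, Add(Pow(2, 2), -79)) = Mul(-104, Add(4, -79)) = Mul(-104, -75) = 7800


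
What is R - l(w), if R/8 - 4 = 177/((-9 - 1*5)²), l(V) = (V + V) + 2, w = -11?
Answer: 2902/49 ≈ 59.224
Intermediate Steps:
l(V) = 2 + 2*V (l(V) = 2*V + 2 = 2 + 2*V)
R = 1922/49 (R = 32 + 8*(177/((-9 - 1*5)²)) = 32 + 8*(177/((-9 - 5)²)) = 32 + 8*(177/((-14)²)) = 32 + 8*(177/196) = 32 + 354/49 = 1922/49 ≈ 39.224)
R - l(w) = 1922/49 - (2 + 2*(-11)) = 1922/49 - (2 - 22) = 1922/49 - 1*(-20) = 1922/49 + 20 = 2902/49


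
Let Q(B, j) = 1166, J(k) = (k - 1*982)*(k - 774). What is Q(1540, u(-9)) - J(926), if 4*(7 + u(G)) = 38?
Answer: 9678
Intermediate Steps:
u(G) = 5/2 (u(G) = -7 + (1/4)*38 = -7 + 19/2 = 5/2)
J(k) = (-982 + k)*(-774 + k) (J(k) = (k - 982)*(-774 + k) = (-982 + k)*(-774 + k))
Q(1540, u(-9)) - J(926) = 1166 - (760068 + 926**2 - 1756*926) = 1166 - (760068 + 857476 - 1626056) = 1166 - 1*(-8512) = 1166 + 8512 = 9678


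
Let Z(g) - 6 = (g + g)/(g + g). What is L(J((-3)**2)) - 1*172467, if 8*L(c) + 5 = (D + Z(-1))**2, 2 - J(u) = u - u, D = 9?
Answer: -1379485/8 ≈ -1.7244e+5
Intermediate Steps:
Z(g) = 7 (Z(g) = 6 + (g + g)/(g + g) = 6 + (2*g)/((2*g)) = 6 + (2*g)*(1/(2*g)) = 6 + 1 = 7)
J(u) = 2 (J(u) = 2 - (u - u) = 2 - 1*0 = 2 + 0 = 2)
L(c) = 251/8 (L(c) = -5/8 + (9 + 7)**2/8 = -5/8 + (1/8)*16**2 = -5/8 + (1/8)*256 = -5/8 + 32 = 251/8)
L(J((-3)**2)) - 1*172467 = 251/8 - 1*172467 = 251/8 - 172467 = -1379485/8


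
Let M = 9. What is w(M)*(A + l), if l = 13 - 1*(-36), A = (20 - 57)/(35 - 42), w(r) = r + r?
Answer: 6840/7 ≈ 977.14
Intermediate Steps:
w(r) = 2*r
A = 37/7 (A = -37/(-7) = -37*(-⅐) = 37/7 ≈ 5.2857)
l = 49 (l = 13 + 36 = 49)
w(M)*(A + l) = (2*9)*(37/7 + 49) = 18*(380/7) = 6840/7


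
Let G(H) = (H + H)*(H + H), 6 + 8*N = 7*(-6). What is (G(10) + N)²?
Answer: 155236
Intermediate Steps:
N = -6 (N = -¾ + (7*(-6))/8 = -¾ + (⅛)*(-42) = -¾ - 21/4 = -6)
G(H) = 4*H² (G(H) = (2*H)*(2*H) = 4*H²)
(G(10) + N)² = (4*10² - 6)² = (4*100 - 6)² = (400 - 6)² = 394² = 155236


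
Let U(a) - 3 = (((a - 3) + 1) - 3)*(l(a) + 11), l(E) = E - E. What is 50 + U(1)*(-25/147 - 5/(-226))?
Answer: 1862615/33222 ≈ 56.066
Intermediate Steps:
l(E) = 0
U(a) = -52 + 11*a (U(a) = 3 + (((a - 3) + 1) - 3)*(0 + 11) = 3 + (((-3 + a) + 1) - 3)*11 = 3 + ((-2 + a) - 3)*11 = 3 + (-5 + a)*11 = 3 + (-55 + 11*a) = -52 + 11*a)
50 + U(1)*(-25/147 - 5/(-226)) = 50 + (-52 + 11*1)*(-25/147 - 5/(-226)) = 50 + (-52 + 11)*(-25*1/147 - 5*(-1/226)) = 50 - 41*(-25/147 + 5/226) = 50 - 41*(-4915/33222) = 50 + 201515/33222 = 1862615/33222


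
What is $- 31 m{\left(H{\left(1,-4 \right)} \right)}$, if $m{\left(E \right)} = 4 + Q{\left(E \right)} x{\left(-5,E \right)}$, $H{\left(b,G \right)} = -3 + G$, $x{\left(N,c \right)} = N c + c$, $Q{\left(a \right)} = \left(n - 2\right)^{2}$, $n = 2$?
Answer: $-124$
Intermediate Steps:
$Q{\left(a \right)} = 0$ ($Q{\left(a \right)} = \left(2 - 2\right)^{2} = 0^{2} = 0$)
$x{\left(N,c \right)} = c + N c$
$m{\left(E \right)} = 4$ ($m{\left(E \right)} = 4 + 0 E \left(1 - 5\right) = 4 + 0 E \left(-4\right) = 4 + 0 \left(- 4 E\right) = 4 + 0 = 4$)
$- 31 m{\left(H{\left(1,-4 \right)} \right)} = \left(-31\right) 4 = -124$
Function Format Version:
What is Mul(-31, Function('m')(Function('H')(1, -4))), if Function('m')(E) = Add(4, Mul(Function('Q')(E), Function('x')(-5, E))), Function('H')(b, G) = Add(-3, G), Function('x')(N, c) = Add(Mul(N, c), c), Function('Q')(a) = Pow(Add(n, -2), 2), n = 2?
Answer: -124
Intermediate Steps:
Function('Q')(a) = 0 (Function('Q')(a) = Pow(Add(2, -2), 2) = Pow(0, 2) = 0)
Function('x')(N, c) = Add(c, Mul(N, c))
Function('m')(E) = 4 (Function('m')(E) = Add(4, Mul(0, Mul(E, Add(1, -5)))) = Add(4, Mul(0, Mul(E, -4))) = Add(4, Mul(0, Mul(-4, E))) = Add(4, 0) = 4)
Mul(-31, Function('m')(Function('H')(1, -4))) = Mul(-31, 4) = -124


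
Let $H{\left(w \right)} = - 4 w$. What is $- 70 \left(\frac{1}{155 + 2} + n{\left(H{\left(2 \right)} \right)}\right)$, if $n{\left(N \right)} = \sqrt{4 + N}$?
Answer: $- \frac{70}{157} - 140 i \approx -0.44586 - 140.0 i$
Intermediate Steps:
$- 70 \left(\frac{1}{155 + 2} + n{\left(H{\left(2 \right)} \right)}\right) = - 70 \left(\frac{1}{155 + 2} + \sqrt{4 - 8}\right) = - 70 \left(\frac{1}{157} + \sqrt{4 - 8}\right) = - 70 \left(\frac{1}{157} + \sqrt{-4}\right) = - 70 \left(\frac{1}{157} + 2 i\right) = - \frac{70}{157} - 140 i$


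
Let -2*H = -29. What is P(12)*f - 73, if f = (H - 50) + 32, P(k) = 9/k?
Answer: -605/8 ≈ -75.625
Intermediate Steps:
H = 29/2 (H = -1/2*(-29) = 29/2 ≈ 14.500)
f = -7/2 (f = (29/2 - 50) + 32 = -71/2 + 32 = -7/2 ≈ -3.5000)
P(12)*f - 73 = (9/12)*(-7/2) - 73 = (9*(1/12))*(-7/2) - 73 = (3/4)*(-7/2) - 73 = -21/8 - 73 = -605/8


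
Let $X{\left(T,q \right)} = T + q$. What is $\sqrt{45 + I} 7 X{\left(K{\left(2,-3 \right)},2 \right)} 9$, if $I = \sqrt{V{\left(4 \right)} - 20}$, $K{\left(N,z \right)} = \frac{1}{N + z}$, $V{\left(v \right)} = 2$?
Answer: $63 \sqrt{45 + 3 i \sqrt{2}} \approx 423.08 + 19.9 i$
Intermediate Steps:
$I = 3 i \sqrt{2}$ ($I = \sqrt{2 - 20} = \sqrt{-18} = 3 i \sqrt{2} \approx 4.2426 i$)
$\sqrt{45 + I} 7 X{\left(K{\left(2,-3 \right)},2 \right)} 9 = \sqrt{45 + 3 i \sqrt{2}} \cdot 7 \left(\frac{1}{2 - 3} + 2\right) 9 = \sqrt{45 + 3 i \sqrt{2}} \cdot 7 \left(\frac{1}{-1} + 2\right) 9 = \sqrt{45 + 3 i \sqrt{2}} \cdot 7 \left(-1 + 2\right) 9 = \sqrt{45 + 3 i \sqrt{2}} \cdot 7 \cdot 1 \cdot 9 = \sqrt{45 + 3 i \sqrt{2}} \cdot 7 \cdot 9 = \sqrt{45 + 3 i \sqrt{2}} \cdot 63 = 63 \sqrt{45 + 3 i \sqrt{2}}$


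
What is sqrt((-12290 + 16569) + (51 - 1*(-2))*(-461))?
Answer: I*sqrt(20154) ≈ 141.96*I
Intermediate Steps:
sqrt((-12290 + 16569) + (51 - 1*(-2))*(-461)) = sqrt(4279 + (51 + 2)*(-461)) = sqrt(4279 + 53*(-461)) = sqrt(4279 - 24433) = sqrt(-20154) = I*sqrt(20154)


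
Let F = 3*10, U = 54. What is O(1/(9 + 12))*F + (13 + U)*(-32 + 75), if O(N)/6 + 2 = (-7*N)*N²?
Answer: 370567/147 ≈ 2520.9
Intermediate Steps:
F = 30
O(N) = -12 - 42*N³ (O(N) = -12 + 6*((-7*N)*N²) = -12 + 6*(-7*N³) = -12 - 42*N³)
O(1/(9 + 12))*F + (13 + U)*(-32 + 75) = (-12 - 42/(9 + 12)³)*30 + (13 + 54)*(-32 + 75) = (-12 - 42*(1/21)³)*30 + 67*43 = (-12 - 42*(1/21)³)*30 + 2881 = (-12 - 42*1/9261)*30 + 2881 = (-12 - 2/441)*30 + 2881 = -5294/441*30 + 2881 = -52940/147 + 2881 = 370567/147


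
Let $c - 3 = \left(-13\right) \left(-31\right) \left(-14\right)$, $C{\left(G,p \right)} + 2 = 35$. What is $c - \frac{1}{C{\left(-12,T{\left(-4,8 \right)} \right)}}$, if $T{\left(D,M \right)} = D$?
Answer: $- \frac{186088}{33} \approx -5639.0$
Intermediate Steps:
$C{\left(G,p \right)} = 33$ ($C{\left(G,p \right)} = -2 + 35 = 33$)
$c = -5639$ ($c = 3 + \left(-13\right) \left(-31\right) \left(-14\right) = 3 + 403 \left(-14\right) = 3 - 5642 = -5639$)
$c - \frac{1}{C{\left(-12,T{\left(-4,8 \right)} \right)}} = -5639 - \frac{1}{33} = - \frac{186088}{33}$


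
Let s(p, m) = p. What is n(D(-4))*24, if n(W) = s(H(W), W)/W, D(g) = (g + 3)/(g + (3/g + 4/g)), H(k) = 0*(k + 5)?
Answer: 0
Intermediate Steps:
H(k) = 0 (H(k) = 0*(5 + k) = 0)
D(g) = (3 + g)/(g + 7/g)
n(W) = 0 (n(W) = 0/W = 0)
n(D(-4))*24 = 0*24 = 0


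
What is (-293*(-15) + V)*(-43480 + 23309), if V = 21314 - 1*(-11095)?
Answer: -742373484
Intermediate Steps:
V = 32409 (V = 21314 + 11095 = 32409)
(-293*(-15) + V)*(-43480 + 23309) = (-293*(-15) + 32409)*(-43480 + 23309) = (4395 + 32409)*(-20171) = 36804*(-20171) = -742373484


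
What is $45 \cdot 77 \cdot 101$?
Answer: $349965$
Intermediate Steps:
$45 \cdot 77 \cdot 101 = 3465 \cdot 101 = 349965$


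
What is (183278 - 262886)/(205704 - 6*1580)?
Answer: -3317/8176 ≈ -0.40570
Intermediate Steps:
(183278 - 262886)/(205704 - 6*1580) = -79608/(205704 - 9480) = -79608/196224 = -79608*1/196224 = -3317/8176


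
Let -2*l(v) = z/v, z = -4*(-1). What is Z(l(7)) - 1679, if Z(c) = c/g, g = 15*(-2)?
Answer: -176294/105 ≈ -1679.0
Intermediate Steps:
z = 4
g = -30
l(v) = -2/v
Z(c) = -c/30 (Z(c) = c/(-30) = c*(-1/30) = -c/30)
Z(l(7)) - 1679 = -(-1)/(15*7) - 1679 = -1/30*(-2/7) - 1679 = 1/105 - 1679 = -176294/105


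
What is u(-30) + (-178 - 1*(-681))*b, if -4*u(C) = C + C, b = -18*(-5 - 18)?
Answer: 208257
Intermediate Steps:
b = 414 (b = -18*(-23) = 414)
u(C) = -C/2 (u(C) = -(C + C)/4 = -C/2)
u(-30) + (-178 - 1*(-681))*b = -½*(-30) + (-178 - 1*(-681))*414 = 15 + (-178 + 681)*414 = 15 + 503*414 = 15 + 208242 = 208257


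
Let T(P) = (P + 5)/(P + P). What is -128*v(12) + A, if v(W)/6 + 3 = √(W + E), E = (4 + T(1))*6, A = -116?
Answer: 2188 - 2304*√6 ≈ -3455.6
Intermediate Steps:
T(P) = (5 + P)/(2*P) (T(P) = (5 + P)/((2*P)) = (5 + P)*(1/(2*P)) = (5 + P)/(2*P))
E = 42 (E = (4 + (½)*(5 + 1)/1)*6 = (4 + (½)*1*6)*6 = (4 + 3)*6 = 7*6 = 42)
v(W) = -18 + 6*√(42 + W) (v(W) = -18 + 6*√(W + 42) = -18 + 6*√(42 + W))
-128*v(12) + A = -128*(-18 + 6*√(42 + 12)) - 116 = -128*(-18 + 6*√54) - 116 = -128*(-18 + 6*(3*√6)) - 116 = -128*(-18 + 18*√6) - 116 = (2304 - 2304*√6) - 116 = 2188 - 2304*√6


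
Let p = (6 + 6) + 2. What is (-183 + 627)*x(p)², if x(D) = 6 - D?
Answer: 28416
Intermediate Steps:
p = 14 (p = 12 + 2 = 14)
(-183 + 627)*x(p)² = (-183 + 627)*(6 - 1*14)² = 444*(6 - 14)² = 444*(-8)² = 444*64 = 28416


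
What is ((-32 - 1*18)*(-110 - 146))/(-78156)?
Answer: -3200/19539 ≈ -0.16377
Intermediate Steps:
((-32 - 1*18)*(-110 - 146))/(-78156) = ((-32 - 18)*(-256))*(-1/78156) = -50*(-256)*(-1/78156) = 12800*(-1/78156) = -3200/19539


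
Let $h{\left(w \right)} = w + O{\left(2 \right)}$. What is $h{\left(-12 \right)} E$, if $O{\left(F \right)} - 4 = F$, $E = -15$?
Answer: $90$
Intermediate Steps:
$O{\left(F \right)} = 4 + F$
$h{\left(w \right)} = 6 + w$ ($h{\left(w \right)} = w + \left(4 + 2\right) = w + 6 = 6 + w$)
$h{\left(-12 \right)} E = \left(6 - 12\right) \left(-15\right) = \left(-6\right) \left(-15\right) = 90$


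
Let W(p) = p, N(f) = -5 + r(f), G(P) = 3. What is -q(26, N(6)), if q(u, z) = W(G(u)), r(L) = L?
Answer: -3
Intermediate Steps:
N(f) = -5 + f
q(u, z) = 3
-q(26, N(6)) = -1*3 = -3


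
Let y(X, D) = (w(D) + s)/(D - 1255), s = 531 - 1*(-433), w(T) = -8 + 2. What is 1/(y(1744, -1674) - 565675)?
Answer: -2929/1656863033 ≈ -1.7678e-6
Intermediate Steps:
w(T) = -6
s = 964 (s = 531 + 433 = 964)
y(X, D) = 958/(-1255 + D) (y(X, D) = (-6 + 964)/(D - 1255) = 958/(-1255 + D))
1/(y(1744, -1674) - 565675) = 1/(958/(-1255 - 1674) - 565675) = 1/(958/(-2929) - 565675) = 1/(958*(-1/2929) - 565675) = 1/(-958/2929 - 565675) = 1/(-1656863033/2929) = -2929/1656863033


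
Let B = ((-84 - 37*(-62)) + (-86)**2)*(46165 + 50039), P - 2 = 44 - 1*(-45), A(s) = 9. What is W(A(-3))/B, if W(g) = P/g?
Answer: 91/8317220616 ≈ 1.0941e-8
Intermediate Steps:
P = 91 (P = 2 + (44 - 1*(-45)) = 2 + (44 + 45) = 2 + 89 = 91)
W(g) = 91/g
B = 924135624 (B = ((-84 + 2294) + 7396)*96204 = (2210 + 7396)*96204 = 9606*96204 = 924135624)
W(A(-3))/B = (91/9)/924135624 = (91*(1/9))*(1/924135624) = (91/9)*(1/924135624) = 91/8317220616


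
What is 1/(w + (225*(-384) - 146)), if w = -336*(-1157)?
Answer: 1/302206 ≈ 3.3090e-6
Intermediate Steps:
w = 388752
1/(w + (225*(-384) - 146)) = 1/(388752 + (225*(-384) - 146)) = 1/(388752 + (-86400 - 146)) = 1/(388752 - 86546) = 1/302206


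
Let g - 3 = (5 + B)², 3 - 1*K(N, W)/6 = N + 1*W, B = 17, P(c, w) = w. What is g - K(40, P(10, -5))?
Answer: 679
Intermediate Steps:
K(N, W) = 18 - 6*N - 6*W (K(N, W) = 18 - 6*(N + 1*W) = 18 - 6*(N + W) = 18 + (-6*N - 6*W) = 18 - 6*N - 6*W)
g = 487 (g = 3 + (5 + 17)² = 3 + 22² = 3 + 484 = 487)
g - K(40, P(10, -5)) = 487 - (18 - 6*40 - 6*(-5)) = 487 - (18 - 240 + 30) = 487 - 1*(-192) = 487 + 192 = 679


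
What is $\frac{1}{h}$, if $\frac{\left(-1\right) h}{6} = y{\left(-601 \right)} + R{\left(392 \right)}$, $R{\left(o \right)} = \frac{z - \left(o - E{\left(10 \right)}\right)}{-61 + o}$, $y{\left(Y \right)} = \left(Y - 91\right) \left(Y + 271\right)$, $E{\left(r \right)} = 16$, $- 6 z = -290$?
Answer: $- \frac{331}{453520994} \approx -7.2984 \cdot 10^{-7}$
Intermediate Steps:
$z = \frac{145}{3}$ ($z = \left(- \frac{1}{6}\right) \left(-290\right) = \frac{145}{3} \approx 48.333$)
$y{\left(Y \right)} = \left(-91 + Y\right) \left(271 + Y\right)$
$R{\left(o \right)} = \frac{\frac{193}{3} - o}{-61 + o}$ ($R{\left(o \right)} = \frac{\frac{145}{3} - \left(-16 + o\right)}{-61 + o} = \frac{\frac{193}{3} - o}{-61 + o}$)
$h = - \frac{453520994}{331}$ ($h = - 6 \left(\left(-24661 + \left(-601\right)^{2} + 180 \left(-601\right)\right) + \frac{\frac{193}{3} - 392}{-61 + 392}\right) = - 6 \left(\left(-24661 + 361201 - 108180\right) + \frac{\frac{193}{3} - 392}{331}\right) = - 6 \left(228360 + \frac{1}{331} \left(- \frac{983}{3}\right)\right) = - 6 \left(228360 - \frac{983}{993}\right) = \left(-6\right) \frac{226760497}{993} = - \frac{453520994}{331} \approx -1.3702 \cdot 10^{6}$)
$\frac{1}{h} = \frac{1}{- \frac{453520994}{331}} = - \frac{331}{453520994}$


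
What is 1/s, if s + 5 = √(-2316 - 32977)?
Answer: -5/35318 - I*√35293/35318 ≈ -0.00014157 - 0.0053192*I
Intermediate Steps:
s = -5 + I*√35293 (s = -5 + √(-2316 - 32977) = -5 + √(-35293) = -5 + I*√35293 ≈ -5.0 + 187.86*I)
1/s = 1/(-5 + I*√35293)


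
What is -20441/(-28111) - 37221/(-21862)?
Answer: 1493200673/614562682 ≈ 2.4297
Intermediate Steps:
-20441/(-28111) - 37221/(-21862) = -20441*(-1/28111) - 37221*(-1/21862) = 20441/28111 + 37221/21862 = 1493200673/614562682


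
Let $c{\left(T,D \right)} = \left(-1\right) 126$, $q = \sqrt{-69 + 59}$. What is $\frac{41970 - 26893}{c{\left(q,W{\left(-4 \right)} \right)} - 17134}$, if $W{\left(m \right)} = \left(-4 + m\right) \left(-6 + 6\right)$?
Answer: $- \frac{15077}{17260} \approx -0.87352$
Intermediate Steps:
$q = i \sqrt{10}$ ($q = \sqrt{-10} = i \sqrt{10} \approx 3.1623 i$)
$W{\left(m \right)} = 0$ ($W{\left(m \right)} = \left(-4 + m\right) 0 = 0$)
$c{\left(T,D \right)} = -126$
$\frac{41970 - 26893}{c{\left(q,W{\left(-4 \right)} \right)} - 17134} = \frac{41970 - 26893}{-126 - 17134} = \frac{41970 - 26893}{-17260} = 15077 \left(- \frac{1}{17260}\right) = - \frac{15077}{17260}$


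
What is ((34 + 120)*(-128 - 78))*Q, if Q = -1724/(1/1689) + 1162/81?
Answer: 7482345043096/81 ≈ 9.2375e+10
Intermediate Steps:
Q = -235857554/81 (Q = -1724/1/1689 + 1162*(1/81) = -1724*1689 + 1162/81 = -2911836 + 1162/81 = -235857554/81 ≈ -2.9118e+6)
((34 + 120)*(-128 - 78))*Q = ((34 + 120)*(-128 - 78))*(-235857554/81) = (154*(-206))*(-235857554/81) = -31724*(-235857554/81) = 7482345043096/81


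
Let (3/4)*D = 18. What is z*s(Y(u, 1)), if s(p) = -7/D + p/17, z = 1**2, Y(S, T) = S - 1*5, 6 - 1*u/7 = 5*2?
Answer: -911/408 ≈ -2.2328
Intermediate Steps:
D = 24 (D = (4/3)*18 = 24)
u = -28 (u = 42 - 35*2 = 42 - 7*10 = 42 - 70 = -28)
Y(S, T) = -5 + S (Y(S, T) = S - 5 = -5 + S)
z = 1
s(p) = -7/24 + p/17
z*s(Y(u, 1)) = 1*(-7/24 + (-5 - 28)/17) = 1*(-7/24 + (1/17)*(-33)) = 1*(-7/24 - 33/17) = 1*(-911/408) = -911/408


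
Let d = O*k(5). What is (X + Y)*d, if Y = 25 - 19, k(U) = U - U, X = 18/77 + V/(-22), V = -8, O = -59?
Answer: 0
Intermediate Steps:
X = 46/77 (X = 18/77 - 8/(-22) = 18*(1/77) - 8*(-1/22) = 18/77 + 4/11 = 46/77 ≈ 0.59740)
k(U) = 0
d = 0 (d = -59*0 = 0)
Y = 6
(X + Y)*d = (46/77 + 6)*0 = (508/77)*0 = 0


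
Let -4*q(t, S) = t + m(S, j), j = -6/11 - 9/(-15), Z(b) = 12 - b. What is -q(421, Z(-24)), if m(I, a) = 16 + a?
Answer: 12019/110 ≈ 109.26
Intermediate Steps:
j = 3/55 (j = -6*1/11 - 9*(-1/15) = -6/11 + ⅗ = 3/55 ≈ 0.054545)
q(t, S) = -883/220 - t/4 (q(t, S) = -(t + (16 + 3/55))/4 = -(t + 883/55)/4 = -(883/55 + t)/4 = -883/220 - t/4)
-q(421, Z(-24)) = -(-883/220 - ¼*421) = -(-883/220 - 421/4) = -1*(-12019/110) = 12019/110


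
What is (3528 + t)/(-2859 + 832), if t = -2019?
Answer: -1509/2027 ≈ -0.74445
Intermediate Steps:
(3528 + t)/(-2859 + 832) = (3528 - 2019)/(-2859 + 832) = 1509/(-2027) = 1509*(-1/2027) = -1509/2027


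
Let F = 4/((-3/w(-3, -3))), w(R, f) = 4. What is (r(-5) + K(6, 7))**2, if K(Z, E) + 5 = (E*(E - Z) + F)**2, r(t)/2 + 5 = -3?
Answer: 26896/81 ≈ 332.05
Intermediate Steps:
r(t) = -16 (r(t) = -10 + 2*(-3) = -10 - 6 = -16)
F = -16/3 (F = 4/((-3/4)) = 4/((-3*1/4)) = 4/(-3/4) = 4*(-4/3) = -16/3 ≈ -5.3333)
K(Z, E) = -5 + (-16/3 + E*(E - Z))**2 (K(Z, E) = -5 + (E*(E - Z) - 16/3)**2 = -5 + (-16/3 + E*(E - Z))**2)
(r(-5) + K(6, 7))**2 = (-16 + (-5 + (16 - 3*7**2 + 3*7*6)**2/9))**2 = (-16 + (-5 + (16 - 3*49 + 126)**2/9))**2 = (-16 + (-5 + (16 - 147 + 126)**2/9))**2 = (-16 + (-5 + (1/9)*(-5)**2))**2 = (-16 + (-5 + (1/9)*25))**2 = (-16 + (-5 + 25/9))**2 = (-16 - 20/9)**2 = (-164/9)**2 = 26896/81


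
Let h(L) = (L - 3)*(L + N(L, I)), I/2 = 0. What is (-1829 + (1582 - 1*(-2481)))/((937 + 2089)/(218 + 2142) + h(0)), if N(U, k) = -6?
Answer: 2636120/22753 ≈ 115.86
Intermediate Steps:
I = 0 (I = 2*0 = 0)
h(L) = (-6 + L)*(-3 + L) (h(L) = (L - 3)*(L - 6) = (-3 + L)*(-6 + L) = (-6 + L)*(-3 + L))
(-1829 + (1582 - 1*(-2481)))/((937 + 2089)/(218 + 2142) + h(0)) = (-1829 + (1582 - 1*(-2481)))/((937 + 2089)/(218 + 2142) + (18 + 0**2 - 9*0)) = (-1829 + (1582 + 2481))/(3026/2360 + (18 + 0 + 0)) = (-1829 + 4063)/(3026*(1/2360) + 18) = 2234/(1513/1180 + 18) = 2234/(22753/1180) = 2234*(1180/22753) = 2636120/22753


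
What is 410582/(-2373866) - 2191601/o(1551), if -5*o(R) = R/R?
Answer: 13006417543374/1186933 ≈ 1.0958e+7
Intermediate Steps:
o(R) = -⅕ (o(R) = -R/(5*R) = -⅕*1 = -⅕)
410582/(-2373866) - 2191601/o(1551) = 410582/(-2373866) - 2191601/(-⅕) = 410582*(-1/2373866) - 2191601*(-5) = -205291/1186933 + 10958005 = 13006417543374/1186933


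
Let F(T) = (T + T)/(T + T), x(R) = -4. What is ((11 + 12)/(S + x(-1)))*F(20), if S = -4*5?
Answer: -23/24 ≈ -0.95833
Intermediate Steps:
S = -20
F(T) = 1 (F(T) = (2*T)/((2*T)) = (2*T)*(1/(2*T)) = 1)
((11 + 12)/(S + x(-1)))*F(20) = ((11 + 12)/(-20 - 4))*1 = (23/(-24))*1 = (23*(-1/24))*1 = -23/24*1 = -23/24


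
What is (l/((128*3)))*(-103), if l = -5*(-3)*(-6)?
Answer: 1545/64 ≈ 24.141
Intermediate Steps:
l = -90 (l = 15*(-6) = -90)
(l/((128*3)))*(-103) = -90/(128*3)*(-103) = -90/384*(-103) = -90*1/384*(-103) = -15/64*(-103) = 1545/64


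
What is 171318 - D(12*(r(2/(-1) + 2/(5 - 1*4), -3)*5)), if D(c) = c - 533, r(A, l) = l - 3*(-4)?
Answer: 171311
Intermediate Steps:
r(A, l) = 12 + l (r(A, l) = l + 12 = 12 + l)
D(c) = -533 + c
171318 - D(12*(r(2/(-1) + 2/(5 - 1*4), -3)*5)) = 171318 - (-533 + 12*((12 - 3)*5)) = 171318 - (-533 + 12*(9*5)) = 171318 - (-533 + 12*45) = 171318 - (-533 + 540) = 171318 - 1*7 = 171318 - 7 = 171311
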